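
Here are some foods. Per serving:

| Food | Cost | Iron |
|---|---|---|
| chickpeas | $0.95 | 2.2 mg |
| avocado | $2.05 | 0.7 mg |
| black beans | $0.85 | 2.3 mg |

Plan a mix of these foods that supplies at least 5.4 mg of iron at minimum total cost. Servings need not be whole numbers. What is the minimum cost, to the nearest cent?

Cost per mg of iron: black beans $0.3696, chickpeas $0.4318, avocado $2.9286.
With no serving limits, use only black beans: 5.4 mg / 2.3 mg = 2.348 servings × $0.85 = $2.00.

$2.00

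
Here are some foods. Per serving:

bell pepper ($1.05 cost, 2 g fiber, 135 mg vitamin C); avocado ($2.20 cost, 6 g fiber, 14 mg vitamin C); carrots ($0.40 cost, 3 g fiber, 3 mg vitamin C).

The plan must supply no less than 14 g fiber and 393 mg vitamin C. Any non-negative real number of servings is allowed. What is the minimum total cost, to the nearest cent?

$4.10

A basic optimal solution has at most two foods positive. Try each food alone and each pair with both targets met exactly.
bell pepper only: max(14/2, 393/135) = 7 servings → $7.35.
avocado only: max(14/6, 393/14) = 28.07 servings → $61.76.
carrots only: max(14/3, 393/3) = 131 servings → $52.40.
bell pepper + avocado with both tight: 2.765 servings and 1.412 servings → $6.01.
bell pepper + carrots with both tight: 2.85 servings and 2.767 servings → $4.10.
avocado + carrots: intersection lies outside the first quadrant.
So the least-cost plan costs $4.10.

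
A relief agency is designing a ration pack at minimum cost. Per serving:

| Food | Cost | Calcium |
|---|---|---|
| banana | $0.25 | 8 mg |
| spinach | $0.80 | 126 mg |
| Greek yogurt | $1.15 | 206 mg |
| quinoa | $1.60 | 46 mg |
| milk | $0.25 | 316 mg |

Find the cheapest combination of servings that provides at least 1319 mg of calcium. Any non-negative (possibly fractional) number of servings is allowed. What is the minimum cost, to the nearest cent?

$1.04

Cost per mg of calcium: milk $0.0008, Greek yogurt $0.0056, spinach $0.0063, banana $0.0312, quinoa $0.0348.
With no serving limits, use only milk: 1319 mg / 316 mg = 4.174 servings × $0.25 = $1.04.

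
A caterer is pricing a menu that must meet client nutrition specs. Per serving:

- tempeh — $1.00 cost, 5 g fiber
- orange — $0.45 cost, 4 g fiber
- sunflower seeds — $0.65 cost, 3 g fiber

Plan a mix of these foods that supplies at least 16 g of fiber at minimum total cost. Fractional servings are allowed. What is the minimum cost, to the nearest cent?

Cost per g of fiber: orange $0.1125, tempeh $0.2000, sunflower seeds $0.2167.
With no serving limits, use only orange: 16 g / 4 g = 4 servings × $0.45 = $1.80.

$1.80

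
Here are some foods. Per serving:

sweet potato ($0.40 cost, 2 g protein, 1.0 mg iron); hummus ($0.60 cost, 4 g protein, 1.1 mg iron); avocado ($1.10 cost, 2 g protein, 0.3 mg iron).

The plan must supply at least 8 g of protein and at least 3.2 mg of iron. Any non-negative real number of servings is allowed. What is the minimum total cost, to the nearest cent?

$1.42

An LP optimum is at a vertex; with two nutrient constraints at most two foods are used. Check each candidate.
sweet potato only: max(8/2, 3.2/1.0) = 4 servings → $1.60.
hummus only: max(8/4, 3.2/1.1) = 2.909 servings → $1.75.
avocado only: max(8/2, 3.2/0.3) = 10.67 servings → $11.73.
sweet potato + hummus with both tight: 2.222 servings and 0.8889 servings → $1.42.
sweet potato + avocado with both tight: 2.857 servings and 1.143 servings → $2.40.
hummus + avocado: intersection lies outside the first quadrant.
The minimum over all feasible corners is $1.42.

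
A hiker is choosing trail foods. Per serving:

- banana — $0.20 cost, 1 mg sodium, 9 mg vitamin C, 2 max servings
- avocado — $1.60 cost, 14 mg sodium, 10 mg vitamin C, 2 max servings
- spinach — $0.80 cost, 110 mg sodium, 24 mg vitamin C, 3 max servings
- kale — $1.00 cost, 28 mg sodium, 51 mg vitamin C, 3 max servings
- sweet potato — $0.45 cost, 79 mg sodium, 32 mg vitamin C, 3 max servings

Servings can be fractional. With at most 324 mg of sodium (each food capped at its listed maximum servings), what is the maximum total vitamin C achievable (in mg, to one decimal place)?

Vitamin C per mg sodium: banana 9, kale 1.821, avocado 0.7143, sweet potato 0.4051, spinach 0.2182.
Take 2 servings of banana: uses 2 mg sodium, +18.0 mg vitamin C (running total 18.0 mg).
Take 3 servings of kale: uses 84 mg sodium, +153.0 mg vitamin C (running total 171.0 mg).
Take 2 servings of avocado: uses 28 mg sodium, +20.0 mg vitamin C (running total 191.0 mg).
Take 2.658 servings of sweet potato: uses 210 mg sodium, +85.1 mg vitamin C (running total 276.1 mg).
Filling greedily by vitamin C-per-mg sodium is optimal for one linear limit, giving 276.1 mg.

276.1 mg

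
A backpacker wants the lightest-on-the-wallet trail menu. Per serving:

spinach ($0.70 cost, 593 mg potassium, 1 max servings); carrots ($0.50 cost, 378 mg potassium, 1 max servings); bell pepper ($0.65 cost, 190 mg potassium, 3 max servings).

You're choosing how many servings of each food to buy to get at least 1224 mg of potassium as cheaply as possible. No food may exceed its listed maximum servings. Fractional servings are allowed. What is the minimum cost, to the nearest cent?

$2.07

Cost per mg of potassium: spinach $0.0012, carrots $0.0013, bell pepper $0.0034.
Take 1 serving of spinach: +593.0 mg potassium for $0.70 (total $0.70, still need 631.0 mg).
Take 1 serving of carrots: +378.0 mg potassium for $0.50 (total $1.20, still need 253.0 mg).
Take 1.332 servings of bell pepper: +253.0 mg potassium for $0.87 (total $2.07, still need 0.0 mg).
Greedy by cheapest-per-mg is optimal for a single linear constraint, so the minimum cost is $2.07.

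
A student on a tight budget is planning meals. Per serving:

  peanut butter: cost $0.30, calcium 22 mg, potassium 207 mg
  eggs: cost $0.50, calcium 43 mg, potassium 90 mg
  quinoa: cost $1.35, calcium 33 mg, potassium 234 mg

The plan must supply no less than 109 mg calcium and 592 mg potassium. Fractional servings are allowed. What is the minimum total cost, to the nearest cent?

$1.37

Check every corner: each single food scaled to meet both minima, and each pair solved so both constraints bind.
peanut butter only: max(109/22, 592/207) = 4.955 servings → $1.49.
eggs only: max(109/43, 592/90) = 6.578 servings → $3.29.
quinoa only: max(109/33, 592/234) = 3.303 servings → $4.46.
peanut butter + eggs with both tight: 2.261 servings and 1.378 servings → $1.37.
peanut butter + quinoa with both targets exact would need a negative amount; discard.
eggs + quinoa with both tight: 0.8418 servings and 2.206 servings → $3.40.
So the least-cost plan costs $1.37.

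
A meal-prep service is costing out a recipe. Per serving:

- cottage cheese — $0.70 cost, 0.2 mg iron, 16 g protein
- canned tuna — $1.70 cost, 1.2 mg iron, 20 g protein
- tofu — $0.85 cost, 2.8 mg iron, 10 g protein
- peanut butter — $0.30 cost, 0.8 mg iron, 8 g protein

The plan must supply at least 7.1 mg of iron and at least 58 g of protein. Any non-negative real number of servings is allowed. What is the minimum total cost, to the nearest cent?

cottage cheese only: max(7.1/0.2, 58/16) = 35.5 servings → $24.85.
canned tuna only: max(7.1/1.2, 58/20) = 5.917 servings → $10.06.
tofu only: max(7.1/2.8, 58/10) = 5.8 servings → $4.93.
peanut butter only: max(7.1/0.8, 58/8) = 8.875 servings → $2.66.
cottage cheese + canned tuna: intersection lies outside the first quadrant.
cottage cheese + tofu with both tight: 2.136 servings and 2.383 servings → $3.52.
cottage cheese + peanut butter: intersection lies outside the first quadrant.
canned tuna + tofu with both tight: 2.077 servings and 1.645 servings → $4.93.
canned tuna + peanut butter: intersection lies outside the first quadrant.
tofu + peanut butter with both tight: 0.7222 servings and 6.347 servings → $2.52.
Cheapest feasible corner: $2.52.

$2.52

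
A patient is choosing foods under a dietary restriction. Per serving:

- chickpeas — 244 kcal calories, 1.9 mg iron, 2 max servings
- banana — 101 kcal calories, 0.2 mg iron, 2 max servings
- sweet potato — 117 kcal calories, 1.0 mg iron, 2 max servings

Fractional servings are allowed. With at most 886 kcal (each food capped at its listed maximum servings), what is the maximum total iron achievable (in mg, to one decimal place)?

Iron per kcal: sweet potato 0.008547, chickpeas 0.007787, banana 0.00198.
Take 2 servings of sweet potato: uses 234 kcal, +2.0 mg iron (running total 2.0 mg).
Take 2 servings of chickpeas: uses 488 kcal, +3.8 mg iron (running total 5.8 mg).
Take 1.624 servings of banana: uses 164 kcal, +0.3 mg iron (running total 6.1 mg).
Greedy by best ratio exhausts the calories allowance optimally: 6.1 mg.

6.1 mg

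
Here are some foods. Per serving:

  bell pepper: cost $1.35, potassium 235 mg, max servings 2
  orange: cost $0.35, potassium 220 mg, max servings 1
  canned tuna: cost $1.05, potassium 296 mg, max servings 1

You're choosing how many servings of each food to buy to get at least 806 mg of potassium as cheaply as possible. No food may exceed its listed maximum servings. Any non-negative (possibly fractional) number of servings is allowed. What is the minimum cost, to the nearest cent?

Cost per mg of potassium: orange $0.0016, canned tuna $0.0035, bell pepper $0.0057.
Take 1 serving of orange: +220.0 mg potassium for $0.35 (total $0.35, still need 586.0 mg).
Take 1 serving of canned tuna: +296.0 mg potassium for $1.05 (total $1.40, still need 290.0 mg).
Take 1.234 servings of bell pepper: +290.0 mg potassium for $1.67 (total $3.07, still need 0.0 mg).
Filling from the cheapest source first is optimal under one linear minimum: $3.07.

$3.07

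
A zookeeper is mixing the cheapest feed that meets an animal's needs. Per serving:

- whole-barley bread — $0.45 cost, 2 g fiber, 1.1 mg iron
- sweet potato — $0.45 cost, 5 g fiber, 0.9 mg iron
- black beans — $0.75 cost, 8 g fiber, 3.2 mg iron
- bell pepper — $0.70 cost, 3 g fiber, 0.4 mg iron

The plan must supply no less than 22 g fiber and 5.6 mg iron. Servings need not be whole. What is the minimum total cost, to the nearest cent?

$2.01

Compare the cost at each extreme point of the feasible region.
whole-barley bread only: max(22/2, 5.6/1.1) = 11 servings → $4.95.
sweet potato only: max(22/5, 5.6/0.9) = 6.222 servings → $2.80.
black beans only: max(22/8, 5.6/3.2) = 2.75 servings → $2.06.
bell pepper only: max(22/3, 5.6/0.4) = 14 servings → $9.80.
whole-barley bread + sweet potato with both tight: 2.216 servings and 3.514 servings → $2.58.
whole-barley bread + black beans: the both-tight solution has a negative serving — not a feasible corner.
whole-barley bread + bell pepper with both tight: 3.2 servings and 5.2 servings → $5.08.
sweet potato + black beans with both tight: 2.909 servings and 0.9318 servings → $2.01.
sweet potato + bell pepper: intersection lies outside the first quadrant.
black beans + bell pepper with both tight: 1.25 servings and 4 servings → $3.74.
So the least-cost plan costs $2.01.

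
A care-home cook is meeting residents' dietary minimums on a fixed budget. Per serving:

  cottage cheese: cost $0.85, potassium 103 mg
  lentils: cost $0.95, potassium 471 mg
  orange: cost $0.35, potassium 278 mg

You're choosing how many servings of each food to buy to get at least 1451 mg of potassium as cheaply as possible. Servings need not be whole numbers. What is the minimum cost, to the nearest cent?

Cost per mg of potassium: orange $0.0013, lentils $0.0020, cottage cheese $0.0083.
With no serving limits, use only orange: 1451 mg / 278 mg = 5.219 servings × $0.35 = $1.83.

$1.83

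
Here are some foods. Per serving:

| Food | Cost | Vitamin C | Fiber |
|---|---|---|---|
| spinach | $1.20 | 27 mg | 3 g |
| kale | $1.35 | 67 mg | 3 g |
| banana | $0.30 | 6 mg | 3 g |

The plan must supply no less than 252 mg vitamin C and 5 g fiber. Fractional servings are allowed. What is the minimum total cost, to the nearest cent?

$5.08

With two linear requirements the optimum uses one or two foods; enumerate the corners.
spinach only: max(252/27, 5/3) = 9.333 servings → $11.20.
kale only: max(252/67, 5/3) = 3.761 servings → $5.08.
banana only: max(252/6, 5/3) = 42 servings → $12.60.
spinach + kale with both targets exact would need a negative amount; discard.
spinach + banana: the both-tight solution has a negative serving — not a feasible corner.
kale + banana: intersection lies outside the first quadrant.
The minimum over all feasible corners is $5.08.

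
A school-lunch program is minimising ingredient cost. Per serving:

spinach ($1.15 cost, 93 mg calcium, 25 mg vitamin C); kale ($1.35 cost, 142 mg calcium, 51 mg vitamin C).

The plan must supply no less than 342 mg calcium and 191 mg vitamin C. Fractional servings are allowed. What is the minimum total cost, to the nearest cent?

$5.06

At the optimum either one food covers both requirements or two foods hit both targets exactly; no other combination can be cheaper.
spinach only: max(342/93, 191/25) = 7.64 servings → $8.79.
kale only: max(342/142, 191/51) = 3.745 servings → $5.06.
spinach + kale: the both-tight solution has a negative serving — not a feasible corner.
Cheapest feasible corner: $5.06.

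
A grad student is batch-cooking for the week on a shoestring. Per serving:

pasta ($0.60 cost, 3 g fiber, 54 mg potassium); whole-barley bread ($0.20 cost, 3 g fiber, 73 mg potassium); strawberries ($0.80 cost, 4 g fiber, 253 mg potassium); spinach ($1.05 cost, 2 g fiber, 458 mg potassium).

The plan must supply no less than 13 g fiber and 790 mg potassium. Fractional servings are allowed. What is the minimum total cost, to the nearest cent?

pasta only: max(13/3, 790/54) = 14.63 servings → $8.78.
whole-barley bread only: max(13/3, 790/73) = 10.82 servings → $2.16.
strawberries only: max(13/4, 790/253) = 3.25 servings → $2.60.
spinach only: max(13/2, 790/458) = 6.5 servings → $6.83.
pasta + whole-barley bread with both targets exact would need a negative amount; discard.
pasta + strawberries with both tight: 0.2376 servings and 3.072 servings → $2.60.
pasta + spinach with both tight: 3.455 servings and 1.318 servings → $3.46.
whole-barley bread + strawberries with both tight: 0.2762 servings and 3.043 servings → $2.49.
whole-barley bread + spinach with both tight: 3.562 servings and 1.157 servings → $1.93.
strawberries + spinach with both targets exact would need a negative amount; discard.
So the least-cost plan costs $1.93.

$1.93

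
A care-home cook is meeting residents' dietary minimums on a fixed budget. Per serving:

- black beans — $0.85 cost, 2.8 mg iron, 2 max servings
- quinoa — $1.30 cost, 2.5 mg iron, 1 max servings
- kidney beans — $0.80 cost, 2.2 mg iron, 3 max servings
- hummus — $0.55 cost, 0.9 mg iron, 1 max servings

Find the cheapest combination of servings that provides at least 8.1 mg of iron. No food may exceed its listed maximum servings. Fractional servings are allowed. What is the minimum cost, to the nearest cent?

Cost per mg of iron: black beans $0.3036, kidney beans $0.3636, quinoa $0.5200, hummus $0.6111.
Take 2 servings of black beans: +5.6 mg iron for $1.70 (total $1.70, still need 2.5 mg).
Take 1.136 servings of kidney beans: +2.5 mg iron for $0.91 (total $2.61, still need 0.0 mg).
Greedy by cheapest-per-mg is optimal for a single linear constraint, so the minimum cost is $2.61.

$2.61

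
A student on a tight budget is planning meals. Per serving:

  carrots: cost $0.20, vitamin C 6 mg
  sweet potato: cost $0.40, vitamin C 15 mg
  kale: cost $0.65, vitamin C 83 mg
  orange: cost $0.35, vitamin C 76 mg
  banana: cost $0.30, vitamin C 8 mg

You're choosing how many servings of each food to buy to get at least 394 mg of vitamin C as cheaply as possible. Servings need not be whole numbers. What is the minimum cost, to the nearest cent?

Cost per mg of vitamin C: orange $0.0046, kale $0.0078, sweet potato $0.0267, carrots $0.0333, banana $0.0375.
With no serving limits, use only orange: 394 mg / 76 mg = 5.184 servings × $0.35 = $1.81.

$1.81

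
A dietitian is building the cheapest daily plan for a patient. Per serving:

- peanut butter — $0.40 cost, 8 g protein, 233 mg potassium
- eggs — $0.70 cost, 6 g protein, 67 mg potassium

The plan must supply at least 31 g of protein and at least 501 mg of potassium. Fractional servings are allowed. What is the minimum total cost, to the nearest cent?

Check every corner: each single food scaled to meet both minima, and each pair solved so both constraints bind.
peanut butter only: max(31/8, 501/233) = 3.875 servings → $1.55.
eggs only: max(31/6, 501/67) = 7.478 servings → $5.23.
peanut butter + eggs with both tight: 1.078 servings and 3.73 servings → $3.04.
Cheapest feasible corner: $1.55.

$1.55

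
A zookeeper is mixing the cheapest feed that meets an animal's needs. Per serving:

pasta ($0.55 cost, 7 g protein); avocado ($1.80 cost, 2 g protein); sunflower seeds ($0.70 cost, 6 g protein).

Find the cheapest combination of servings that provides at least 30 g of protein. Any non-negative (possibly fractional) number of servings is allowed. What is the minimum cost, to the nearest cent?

Cost per g of protein: pasta $0.0786, sunflower seeds $0.1167, avocado $0.9000.
With no serving limits, use only pasta: 30 g / 7 g = 4.286 servings × $0.55 = $2.36.

$2.36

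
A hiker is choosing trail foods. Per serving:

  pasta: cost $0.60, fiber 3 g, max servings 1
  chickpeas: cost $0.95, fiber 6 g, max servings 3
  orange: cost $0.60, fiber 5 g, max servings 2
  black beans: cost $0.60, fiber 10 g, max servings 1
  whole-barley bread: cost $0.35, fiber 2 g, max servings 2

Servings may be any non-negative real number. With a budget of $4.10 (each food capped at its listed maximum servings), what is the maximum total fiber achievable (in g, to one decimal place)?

34.5 g

Fiber per dollar: black beans 16.67, orange 8.333, chickpeas 6.316, whole-barley bread 5.714, pasta 5.
Take 1 serving of black beans: spends $0.60, +10.0 g fiber (running total 10.0 g).
Take 2 servings of orange: spends $1.20, +10.0 g fiber (running total 20.0 g).
Take 2.421 servings of chickpeas: spends $2.30, +14.5 g fiber (running total 34.5 g).
Greedy by best ratio exhausts the cost allowance optimally: 34.5 g.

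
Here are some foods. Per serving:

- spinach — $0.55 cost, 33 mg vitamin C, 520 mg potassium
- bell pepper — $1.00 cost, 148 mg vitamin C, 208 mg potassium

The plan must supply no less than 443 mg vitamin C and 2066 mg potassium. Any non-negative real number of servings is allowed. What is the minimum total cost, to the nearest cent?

With two linear requirements the optimum uses one or two foods; enumerate the corners.
spinach only: max(443/33, 2066/520) = 13.42 servings → $7.38.
bell pepper only: max(443/148, 2066/208) = 9.933 servings → $9.93.
spinach + bell pepper with both tight: 3.048 servings and 2.314 servings → $3.99.
Cheapest feasible corner: $3.99.

$3.99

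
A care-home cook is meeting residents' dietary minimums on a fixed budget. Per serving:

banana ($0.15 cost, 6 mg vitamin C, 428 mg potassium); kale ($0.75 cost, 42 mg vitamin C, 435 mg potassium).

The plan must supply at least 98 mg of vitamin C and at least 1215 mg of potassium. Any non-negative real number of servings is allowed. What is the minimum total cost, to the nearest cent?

Compare the cost at each extreme point of the feasible region.
banana only: max(98/6, 1215/428) = 16.33 servings → $2.45.
kale only: max(98/42, 1215/435) = 2.793 servings → $2.09.
banana + kale with both tight: 0.5467 servings and 2.255 servings → $1.77.
Cheapest feasible corner: $1.77.

$1.77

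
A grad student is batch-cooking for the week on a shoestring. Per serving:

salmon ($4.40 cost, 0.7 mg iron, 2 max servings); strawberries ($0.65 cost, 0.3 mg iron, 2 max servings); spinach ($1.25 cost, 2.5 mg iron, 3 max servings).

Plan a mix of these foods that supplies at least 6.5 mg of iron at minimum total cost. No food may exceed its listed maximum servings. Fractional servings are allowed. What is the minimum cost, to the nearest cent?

Cost per mg of iron: spinach $0.5000, strawberries $2.1667, salmon $6.2857.
Take 2.6 servings of spinach: +6.5 mg iron for $3.25 (total $3.25, still need 0.0 mg).
Filling from the cheapest source first is optimal under one linear minimum: $3.25.

$3.25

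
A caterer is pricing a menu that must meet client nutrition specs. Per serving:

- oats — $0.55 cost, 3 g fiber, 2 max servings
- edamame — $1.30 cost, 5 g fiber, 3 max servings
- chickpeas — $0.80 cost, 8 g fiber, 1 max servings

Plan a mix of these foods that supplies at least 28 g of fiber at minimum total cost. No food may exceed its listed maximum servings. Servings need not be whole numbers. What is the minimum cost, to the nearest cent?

$5.54

Cost per g of fiber: chickpeas $0.1000, oats $0.1833, edamame $0.2600.
Take 1 serving of chickpeas: +8.0 g fiber for $0.80 (total $0.80, still need 20.0 g).
Take 2 servings of oats: +6.0 g fiber for $1.10 (total $1.90, still need 14.0 g).
Take 2.8 servings of edamame: +14.0 g fiber for $3.64 (total $5.54, still need 0.0 g).
Greedy by cheapest-per-g is optimal for a single linear constraint, so the minimum cost is $5.54.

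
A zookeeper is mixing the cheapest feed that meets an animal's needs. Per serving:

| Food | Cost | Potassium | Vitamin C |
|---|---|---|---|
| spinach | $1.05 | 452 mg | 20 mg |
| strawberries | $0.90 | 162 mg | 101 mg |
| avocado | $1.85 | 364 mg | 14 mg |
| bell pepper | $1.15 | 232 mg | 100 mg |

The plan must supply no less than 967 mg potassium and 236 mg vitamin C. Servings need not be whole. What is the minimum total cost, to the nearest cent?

$3.32

This is a tiny linear program; its minimum lies at a vertex of the feasible set. List the vertices and price them.
spinach only: max(967/452, 236/20) = 11.8 servings → $12.39.
strawberries only: max(967/162, 236/101) = 5.969 servings → $5.37.
avocado only: max(967/364, 236/14) = 16.86 servings → $31.19.
bell pepper only: max(967/232, 236/100) = 4.168 servings → $4.79.
spinach + strawberries with both tight: 1.401 servings and 2.059 servings → $3.32.
spinach + avocado: the both-tight solution has a negative serving — not a feasible corner.
spinach + bell pepper with both tight: 1.034 servings and 2.153 servings → $3.56.
strawberries + avocado with both tight: 2.098 servings and 1.723 servings → $5.08.
strawberries + bell pepper: intersection lies outside the first quadrant.
avocado + bell pepper with both tight: 1.265 servings and 2.183 servings → $4.85.
The minimum over all feasible corners is $3.32.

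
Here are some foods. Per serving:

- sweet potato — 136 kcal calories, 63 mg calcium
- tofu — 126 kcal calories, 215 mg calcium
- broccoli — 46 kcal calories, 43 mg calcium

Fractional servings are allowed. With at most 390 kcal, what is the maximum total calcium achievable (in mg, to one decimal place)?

Calcium per kcal: tofu 1.706, broccoli 0.9348, sweet potato 0.4632.
With no serving limits, spend the whole calories allowance on tofu: 390 kcal / 126 kcal × 215 mg = 665.5 mg.

665.5 mg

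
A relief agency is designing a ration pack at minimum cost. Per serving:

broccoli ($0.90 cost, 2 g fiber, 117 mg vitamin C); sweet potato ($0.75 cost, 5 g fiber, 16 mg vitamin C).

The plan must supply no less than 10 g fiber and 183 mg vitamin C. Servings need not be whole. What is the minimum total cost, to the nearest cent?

An LP optimum is at a vertex; with two nutrient constraints at most two foods are used. Check each candidate.
broccoli only: max(10/2, 183/117) = 5 servings → $4.50.
sweet potato only: max(10/5, 183/16) = 11.44 servings → $8.58.
broccoli + sweet potato with both tight: 1.365 servings and 1.454 servings → $2.32.
So the least-cost plan costs $2.32.

$2.32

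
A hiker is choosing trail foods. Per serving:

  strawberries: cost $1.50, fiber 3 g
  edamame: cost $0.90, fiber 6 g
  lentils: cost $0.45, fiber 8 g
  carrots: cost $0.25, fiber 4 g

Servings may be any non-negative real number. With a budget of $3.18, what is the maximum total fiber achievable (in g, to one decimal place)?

56.5 g

Fiber per dollar: lentils 17.78, carrots 16, edamame 6.667, strawberries 2.
With no serving limits, spend the whole cost allowance on lentils: $3.18 / $0.45 × 8 g = 56.5 g.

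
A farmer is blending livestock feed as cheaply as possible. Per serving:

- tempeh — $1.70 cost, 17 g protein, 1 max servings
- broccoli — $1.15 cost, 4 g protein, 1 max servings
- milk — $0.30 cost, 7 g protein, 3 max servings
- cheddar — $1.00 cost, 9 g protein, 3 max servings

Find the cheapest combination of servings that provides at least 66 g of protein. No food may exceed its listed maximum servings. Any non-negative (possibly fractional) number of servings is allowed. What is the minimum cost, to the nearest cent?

Cost per g of protein: milk $0.0429, tempeh $0.1000, cheddar $0.1111, broccoli $0.2875.
Take 3 servings of milk: +21.0 g protein for $0.90 (total $0.90, still need 45.0 g).
Take 1 serving of tempeh: +17.0 g protein for $1.70 (total $2.60, still need 28.0 g).
Take 3 servings of cheddar: +27.0 g protein for $3.00 (total $5.60, still need 1.0 g).
Take 0.25 servings of broccoli: +1.0 g protein for $0.29 (total $5.89, still need 0.0 g).
Filling from the cheapest source first is optimal under one linear minimum: $5.89.

$5.89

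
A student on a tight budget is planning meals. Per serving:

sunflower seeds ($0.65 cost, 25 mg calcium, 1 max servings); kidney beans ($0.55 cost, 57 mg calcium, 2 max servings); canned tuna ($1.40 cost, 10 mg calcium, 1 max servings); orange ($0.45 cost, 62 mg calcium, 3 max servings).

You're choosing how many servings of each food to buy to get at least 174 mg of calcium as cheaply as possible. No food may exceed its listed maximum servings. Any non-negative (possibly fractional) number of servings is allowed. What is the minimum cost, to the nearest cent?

$1.26

Cost per mg of calcium: orange $0.0073, kidney beans $0.0096, sunflower seeds $0.0260, canned tuna $0.1400.
Take 2.806 servings of orange: +174.0 mg calcium for $1.26 (total $1.26, still need 0.0 mg).
Filling from the cheapest source first is optimal under one linear minimum: $1.26.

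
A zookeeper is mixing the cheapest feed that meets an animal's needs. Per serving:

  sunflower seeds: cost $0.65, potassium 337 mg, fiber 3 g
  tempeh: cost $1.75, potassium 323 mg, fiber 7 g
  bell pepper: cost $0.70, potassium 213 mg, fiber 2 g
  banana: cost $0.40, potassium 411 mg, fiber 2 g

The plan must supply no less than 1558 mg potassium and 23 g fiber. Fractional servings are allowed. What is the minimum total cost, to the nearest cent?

$4.60

For a min-cost LP with two ≥-constraints, a basic feasible solution has at most two positive variables.
sunflower seeds only: max(1558/337, 23/3) = 7.667 servings → $4.98.
tempeh only: max(1558/323, 23/7) = 4.824 servings → $8.44.
bell pepper only: max(1558/213, 23/2) = 11.5 servings → $8.05.
banana only: max(1558/411, 23/2) = 11.5 servings → $4.60.
sunflower seeds + tempeh with both tight: 2.501 servings and 2.214 servings → $5.50.
sunflower seeds + bell pepper: intersection lies outside the first quadrant.
sunflower seeds + banana: the both-tight solution has a negative serving — not a feasible corner.
tempeh + bell pepper with both tight: 2.11 servings and 4.115 servings → $6.57.
tempeh + banana with both tight: 2.84 servings and 1.558 servings → $5.59.
bell pepper + banana with both targets exact would need a negative amount; discard.
Cheapest feasible corner: $4.60.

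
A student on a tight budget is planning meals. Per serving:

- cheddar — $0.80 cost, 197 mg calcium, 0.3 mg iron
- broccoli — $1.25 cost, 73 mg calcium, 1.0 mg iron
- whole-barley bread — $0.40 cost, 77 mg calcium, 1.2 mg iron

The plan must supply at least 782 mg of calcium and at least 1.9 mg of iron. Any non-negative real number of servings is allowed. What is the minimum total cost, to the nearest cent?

$3.23

A basic optimal solution has at most two foods positive. Try each food alone and each pair with both targets met exactly.
cheddar only: max(782/197, 1.9/0.3) = 6.333 servings → $5.07.
broccoli only: max(782/73, 1.9/1.0) = 10.71 servings → $13.39.
whole-barley bread only: max(782/77, 1.9/1.2) = 10.16 servings → $4.06.
cheddar + broccoli with both tight: 3.674 servings and 0.7978 servings → $3.94.
cheddar + whole-barley bread with both tight: 3.714 servings and 0.6549 servings → $3.23.
broccoli + whole-barley bread: intersection lies outside the first quadrant.
So the least-cost plan costs $3.23.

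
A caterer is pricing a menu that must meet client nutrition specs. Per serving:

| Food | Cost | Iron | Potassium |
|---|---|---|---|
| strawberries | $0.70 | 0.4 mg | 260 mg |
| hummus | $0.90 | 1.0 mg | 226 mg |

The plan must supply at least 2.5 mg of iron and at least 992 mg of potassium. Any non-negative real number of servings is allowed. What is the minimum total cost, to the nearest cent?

This is a tiny linear program; its minimum lies at a vertex of the feasible set. List the vertices and price them.
strawberries only: max(2.5/0.4, 992/260) = 6.25 servings → $4.38.
hummus only: max(2.5/1.0, 992/226) = 4.389 servings → $3.95.
strawberries + hummus with both tight: 2.518 servings and 1.493 servings → $3.11.
Cheapest feasible corner: $3.11.

$3.11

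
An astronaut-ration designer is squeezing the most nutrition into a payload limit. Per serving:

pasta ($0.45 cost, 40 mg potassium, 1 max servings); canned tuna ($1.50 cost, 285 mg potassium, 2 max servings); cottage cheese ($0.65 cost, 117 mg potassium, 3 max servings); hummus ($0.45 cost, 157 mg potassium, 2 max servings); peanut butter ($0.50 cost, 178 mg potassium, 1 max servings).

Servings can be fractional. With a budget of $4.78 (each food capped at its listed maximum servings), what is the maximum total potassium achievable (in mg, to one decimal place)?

1130.4 mg

Potassium per dollar: peanut butter 356, hummus 348.9, canned tuna 190, cottage cheese 180, pasta 88.89.
Take 1 serving of peanut butter: spends $0.50, +178.0 mg potassium (running total 178.0 mg).
Take 2 servings of hummus: spends $0.90, +314.0 mg potassium (running total 492.0 mg).
Take 2 servings of canned tuna: spends $3.00, +570.0 mg potassium (running total 1062.0 mg).
Take 0.5846 servings of cottage cheese: spends $0.38, +68.4 mg potassium (running total 1130.4 mg).
Filling greedily by potassium-per-dollar is optimal for one linear limit, giving 1130.4 mg.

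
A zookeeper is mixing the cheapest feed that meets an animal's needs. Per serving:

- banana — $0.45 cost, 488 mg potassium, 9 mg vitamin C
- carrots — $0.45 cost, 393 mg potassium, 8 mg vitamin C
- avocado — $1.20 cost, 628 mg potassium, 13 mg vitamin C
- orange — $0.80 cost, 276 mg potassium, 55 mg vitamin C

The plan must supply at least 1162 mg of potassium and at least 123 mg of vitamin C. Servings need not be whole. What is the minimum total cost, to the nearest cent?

For a min-cost LP with two ≥-constraints, a basic feasible solution has at most two positive variables.
banana only: max(1162/488, 123/9) = 13.67 servings → $6.15.
carrots only: max(1162/393, 123/8) = 15.38 servings → $6.92.
avocado only: max(1162/628, 123/13) = 9.462 servings → $11.35.
orange only: max(1162/276, 123/55) = 4.21 servings → $3.37.
banana + carrots with both targets exact would need a negative amount; discard.
banana + avocado: the both-tight solution has a negative serving — not a feasible corner.
banana + orange with both tight: 1.23 servings and 2.035 servings → $2.18.
carrots + avocado with both targets exact would need a negative amount; discard.
carrots + orange with both tight: 1.544 servings and 2.012 servings → $2.30.
avocado + orange with both tight: 0.968 servings and 2.008 servings → $2.77.
Cheapest feasible corner: $2.18.

$2.18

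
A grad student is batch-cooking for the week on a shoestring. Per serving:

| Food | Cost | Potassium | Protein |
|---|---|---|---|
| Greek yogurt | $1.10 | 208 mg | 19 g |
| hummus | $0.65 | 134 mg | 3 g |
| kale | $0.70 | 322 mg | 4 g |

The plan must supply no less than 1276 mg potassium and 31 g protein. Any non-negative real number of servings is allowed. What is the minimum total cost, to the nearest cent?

$3.37

Greek yogurt only: max(1276/208, 31/19) = 6.135 servings → $6.75.
hummus only: max(1276/134, 31/3) = 10.33 servings → $6.72.
kale only: max(1276/322, 31/4) = 7.75 servings → $5.42.
Greek yogurt + hummus with both tight: 0.1696 servings and 9.259 servings → $6.20.
Greek yogurt + kale with both tight: 0.9228 servings and 3.367 servings → $3.37.
hummus + kale: intersection lies outside the first quadrant.
The minimum over all feasible corners is $3.37.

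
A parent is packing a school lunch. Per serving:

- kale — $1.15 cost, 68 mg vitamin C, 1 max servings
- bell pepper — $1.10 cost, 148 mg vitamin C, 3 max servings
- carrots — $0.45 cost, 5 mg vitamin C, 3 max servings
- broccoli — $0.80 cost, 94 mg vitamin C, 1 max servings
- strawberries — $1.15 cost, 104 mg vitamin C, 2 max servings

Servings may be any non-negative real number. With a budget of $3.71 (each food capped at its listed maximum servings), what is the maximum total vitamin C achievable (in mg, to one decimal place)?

Vitamin C per dollar: bell pepper 134.5, broccoli 117.5, strawberries 90.43, kale 59.13, carrots 11.11.
Take 3 servings of bell pepper: spends $3.30, +444.0 mg vitamin C (running total 444.0 mg).
Take 0.5125 servings of broccoli: spends $0.41, +48.2 mg vitamin C (running total 492.2 mg).
Greedy by best ratio exhausts the cost allowance optimally: 492.2 mg.

492.2 mg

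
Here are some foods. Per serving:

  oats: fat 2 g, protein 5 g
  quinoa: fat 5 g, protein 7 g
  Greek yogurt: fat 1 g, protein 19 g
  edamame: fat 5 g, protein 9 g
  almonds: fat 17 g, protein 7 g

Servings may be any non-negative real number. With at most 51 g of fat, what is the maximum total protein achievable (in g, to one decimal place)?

Protein per g fat: Greek yogurt 19, oats 2.5, edamame 1.8, quinoa 1.4, almonds 0.4118.
With no serving limits, spend the whole fat allowance on Greek yogurt: 51 g / 1 g × 19 g = 969.0 g.

969.0 g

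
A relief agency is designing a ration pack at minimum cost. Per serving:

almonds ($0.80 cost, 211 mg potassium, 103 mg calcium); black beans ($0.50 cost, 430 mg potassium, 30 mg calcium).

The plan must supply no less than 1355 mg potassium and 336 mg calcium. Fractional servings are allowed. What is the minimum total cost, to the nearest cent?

An LP optimum is at a vertex; with two nutrient constraints at most two foods are used. Check each candidate.
almonds only: max(1355/211, 336/103) = 6.422 servings → $5.14.
black beans only: max(1355/430, 336/30) = 11.2 servings → $5.60.
almonds + black beans with both tight: 2.735 servings and 1.809 servings → $3.09.
Cheapest feasible corner: $3.09.

$3.09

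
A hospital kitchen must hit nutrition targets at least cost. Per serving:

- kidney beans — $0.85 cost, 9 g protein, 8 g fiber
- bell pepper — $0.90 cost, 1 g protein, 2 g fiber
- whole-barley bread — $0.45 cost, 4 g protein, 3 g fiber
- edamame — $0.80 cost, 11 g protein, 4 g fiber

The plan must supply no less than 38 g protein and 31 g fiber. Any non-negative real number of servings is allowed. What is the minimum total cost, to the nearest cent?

For a min-cost LP with two ≥-constraints, a basic feasible solution has at most two positive variables.
kidney beans only: max(38/9, 31/8) = 4.222 servings → $3.59.
bell pepper only: max(38/1, 31/2) = 38 servings → $34.20.
whole-barley bread only: max(38/4, 31/3) = 10.33 servings → $4.65.
edamame only: max(38/11, 31/4) = 7.75 servings → $6.20.
kidney beans + bell pepper with both targets exact would need a negative amount; discard.
kidney beans + whole-barley bread with both tight: 2 servings and 5 servings → $3.95.
kidney beans + edamame with both tight: 3.635 servings and 0.4808 servings → $3.47.
bell pepper + whole-barley bread with both tight: 2 servings and 9 servings → $5.85.
bell pepper + edamame with both tight: 10.5 servings and 2.5 servings → $11.45.
whole-barley bread + edamame: the both-tight solution has a negative serving — not a feasible corner.
The minimum over all feasible corners is $3.47.

$3.47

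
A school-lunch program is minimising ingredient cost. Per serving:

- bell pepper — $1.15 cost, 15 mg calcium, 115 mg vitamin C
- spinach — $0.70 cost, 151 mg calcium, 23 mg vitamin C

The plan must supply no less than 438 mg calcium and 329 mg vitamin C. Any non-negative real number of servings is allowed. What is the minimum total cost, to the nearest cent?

This is a tiny linear program; its minimum lies at a vertex of the feasible set. List the vertices and price them.
bell pepper only: max(438/15, 329/115) = 29.2 servings → $33.58.
spinach only: max(438/151, 329/23) = 14.3 servings → $10.01.
bell pepper + spinach with both tight: 2.327 servings and 2.67 servings → $4.54.
So the least-cost plan costs $4.54.

$4.54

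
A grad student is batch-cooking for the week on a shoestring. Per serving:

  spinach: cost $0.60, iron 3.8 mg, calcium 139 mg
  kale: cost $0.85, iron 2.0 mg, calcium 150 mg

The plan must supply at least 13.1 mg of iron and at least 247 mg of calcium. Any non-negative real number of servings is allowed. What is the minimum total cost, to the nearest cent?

$2.07

Two binding constraints pin down two serving amounts, so the optimal mix uses at most two foods. The candidates are each food alone (scaled to the tighter of iron/calcium) and each pair with both constraints tight.
spinach only: max(13.1/3.8, 247/139) = 3.447 servings → $2.07.
kale only: max(13.1/2.0, 247/150) = 6.55 servings → $5.57.
spinach + kale: intersection lies outside the first quadrant.
So the least-cost plan costs $2.07.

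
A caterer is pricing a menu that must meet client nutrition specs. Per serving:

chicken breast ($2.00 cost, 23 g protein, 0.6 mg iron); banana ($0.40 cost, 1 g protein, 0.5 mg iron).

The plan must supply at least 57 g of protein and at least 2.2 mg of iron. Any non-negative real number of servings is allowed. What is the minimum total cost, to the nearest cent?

$5.43

Two binding constraints pin down two serving amounts, so the optimal mix uses at most two foods. The candidates are each food alone (scaled to the tighter of protein/iron) and each pair with both constraints tight.
chicken breast only: max(57/23, 2.2/0.6) = 3.667 servings → $7.33.
banana only: max(57/1, 2.2/0.5) = 57 servings → $22.80.
chicken breast + banana with both tight: 2.413 servings and 1.505 servings → $5.43.
So the least-cost plan costs $5.43.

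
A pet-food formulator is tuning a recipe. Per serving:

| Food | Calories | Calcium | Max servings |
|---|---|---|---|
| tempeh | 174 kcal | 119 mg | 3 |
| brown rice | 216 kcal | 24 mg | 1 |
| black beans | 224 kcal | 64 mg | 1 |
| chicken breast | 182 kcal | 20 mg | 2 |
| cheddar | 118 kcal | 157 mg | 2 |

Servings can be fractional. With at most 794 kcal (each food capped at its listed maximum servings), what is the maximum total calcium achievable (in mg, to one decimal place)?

Calcium per kcal: cheddar 1.331, tempeh 0.6839, black beans 0.2857, brown rice 0.1111, chicken breast 0.1099.
Take 2 servings of cheddar: uses 236 kcal, +314.0 mg calcium (running total 314.0 mg).
Take 3 servings of tempeh: uses 522 kcal, +357.0 mg calcium (running total 671.0 mg).
Take 0.1607 servings of black beans: uses 36 kcal, +10.3 mg calcium (running total 681.3 mg).
Greedy by best ratio exhausts the calories allowance optimally: 681.3 mg.

681.3 mg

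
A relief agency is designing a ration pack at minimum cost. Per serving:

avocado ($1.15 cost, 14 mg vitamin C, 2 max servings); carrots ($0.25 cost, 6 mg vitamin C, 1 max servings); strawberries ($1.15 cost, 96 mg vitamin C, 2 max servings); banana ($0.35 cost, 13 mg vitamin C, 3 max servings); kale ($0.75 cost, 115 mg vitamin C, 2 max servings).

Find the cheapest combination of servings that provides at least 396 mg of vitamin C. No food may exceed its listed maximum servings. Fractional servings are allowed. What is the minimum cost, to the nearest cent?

$3.49

Cost per mg of vitamin C: kale $0.0065, strawberries $0.0120, banana $0.0269, carrots $0.0417, avocado $0.0821.
Take 2 servings of kale: +230.0 mg vitamin C for $1.50 (total $1.50, still need 166.0 mg).
Take 1.729 servings of strawberries: +166.0 mg vitamin C for $1.99 (total $3.49, still need 0.0 mg).
Filling from the cheapest source first is optimal under one linear minimum: $3.49.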